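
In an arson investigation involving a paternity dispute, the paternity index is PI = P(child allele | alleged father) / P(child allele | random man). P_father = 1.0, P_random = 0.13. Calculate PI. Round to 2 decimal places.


Paternity Index calculation:
PI = P(allele|father) / P(allele|random)
PI = 1.0 / 0.13
PI = 7.69

7.69


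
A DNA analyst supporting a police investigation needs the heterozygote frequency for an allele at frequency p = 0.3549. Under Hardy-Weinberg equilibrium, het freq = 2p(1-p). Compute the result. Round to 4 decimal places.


Hardy-Weinberg heterozygote frequency:
q = 1 - p = 1 - 0.3549 = 0.6451
2pq = 2 * 0.3549 * 0.6451 = 0.4579

0.4579


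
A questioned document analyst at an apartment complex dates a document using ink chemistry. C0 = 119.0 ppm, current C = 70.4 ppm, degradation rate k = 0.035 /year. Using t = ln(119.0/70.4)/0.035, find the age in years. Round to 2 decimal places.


Document age estimation:
C0/C = 119.0 / 70.4 = 1.690341
ln(C0/C) = 0.52493
t = 0.52493 / 0.035 = 15.00 years

15.00


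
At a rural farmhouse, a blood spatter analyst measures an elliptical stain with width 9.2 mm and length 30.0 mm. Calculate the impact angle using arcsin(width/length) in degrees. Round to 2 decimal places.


Blood spatter impact angle calculation:
width / length = 9.2 / 30.0 = 0.306667
angle = arcsin(0.306667)
angle = 17.86 degrees

17.86


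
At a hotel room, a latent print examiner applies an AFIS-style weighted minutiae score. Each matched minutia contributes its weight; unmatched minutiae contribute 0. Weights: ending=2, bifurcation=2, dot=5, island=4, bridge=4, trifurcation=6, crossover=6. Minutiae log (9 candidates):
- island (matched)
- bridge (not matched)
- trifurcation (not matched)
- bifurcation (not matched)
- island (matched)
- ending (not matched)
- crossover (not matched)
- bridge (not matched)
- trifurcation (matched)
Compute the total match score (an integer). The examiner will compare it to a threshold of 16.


Weighted minutiae match score:
  island: matched, +4 (running total 4)
  bridge: not matched, +0
  trifurcation: not matched, +0
  bifurcation: not matched, +0
  island: matched, +4 (running total 8)
  ending: not matched, +0
  crossover: not matched, +0
  bridge: not matched, +0
  trifurcation: matched, +6 (running total 14)
Total score = 14
Threshold = 16; verdict = inconclusive

14


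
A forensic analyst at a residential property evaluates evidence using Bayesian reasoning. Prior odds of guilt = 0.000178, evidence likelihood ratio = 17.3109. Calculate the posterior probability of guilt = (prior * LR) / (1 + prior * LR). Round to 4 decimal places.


Bayesian evidence evaluation:
Posterior odds = prior_odds * LR = 0.000178 * 17.3109 = 0.00308134
Posterior probability = posterior_odds / (1 + posterior_odds)
= 0.00308134 / (1 + 0.00308134)
= 0.00308134 / 1.00308134
= 0.0031

0.0031


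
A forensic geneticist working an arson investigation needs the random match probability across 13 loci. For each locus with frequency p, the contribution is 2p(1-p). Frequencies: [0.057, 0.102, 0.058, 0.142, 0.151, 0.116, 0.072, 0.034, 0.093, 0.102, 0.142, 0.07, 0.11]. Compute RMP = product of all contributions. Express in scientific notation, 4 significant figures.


Computing RMP for 13 loci:
Locus 1: 2 * 0.057 * 0.943 = 0.107502
Locus 2: 2 * 0.102 * 0.898 = 0.183192
Locus 3: 2 * 0.058 * 0.942 = 0.109272
Locus 4: 2 * 0.142 * 0.858 = 0.243672
Locus 5: 2 * 0.151 * 0.849 = 0.256398
Locus 6: 2 * 0.116 * 0.884 = 0.205088
Locus 7: 2 * 0.072 * 0.928 = 0.133632
Locus 8: 2 * 0.034 * 0.966 = 0.065688
Locus 9: 2 * 0.093 * 0.907 = 0.168702
Locus 10: 2 * 0.102 * 0.898 = 0.183192
Locus 11: 2 * 0.142 * 0.858 = 0.243672
Locus 12: 2 * 0.07 * 0.93 = 0.1302
Locus 13: 2 * 0.11 * 0.89 = 0.1958
RMP = 4.647e-11

4.647e-11


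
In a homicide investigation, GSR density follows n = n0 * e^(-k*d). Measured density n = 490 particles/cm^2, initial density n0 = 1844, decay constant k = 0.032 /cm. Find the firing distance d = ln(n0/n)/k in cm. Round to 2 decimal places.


GSR distance calculation:
n0/n = 1844 / 490 = 3.763265
ln(n0/n) = 1.325287
d = 1.325287 / 0.032 = 41.42 cm

41.42


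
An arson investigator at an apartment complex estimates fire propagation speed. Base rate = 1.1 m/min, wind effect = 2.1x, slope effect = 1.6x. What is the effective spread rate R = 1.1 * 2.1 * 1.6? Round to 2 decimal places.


Fire spread rate calculation:
R = R0 * wind_factor * slope_factor
= 1.1 * 2.1 * 1.6
= 2.31 * 1.6
= 3.70 m/min

3.70


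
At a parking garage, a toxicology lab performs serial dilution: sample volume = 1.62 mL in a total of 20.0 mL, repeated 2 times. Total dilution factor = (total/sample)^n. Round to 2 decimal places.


Dilution factor calculation:
Single dilution = V_total / V_sample = 20.0 / 1.62 ≈ 12.345679
Number of dilutions = 2
Total DF = (20.0 / 1.62)^2 (full precision, rounded at the end) = 152.42

152.42


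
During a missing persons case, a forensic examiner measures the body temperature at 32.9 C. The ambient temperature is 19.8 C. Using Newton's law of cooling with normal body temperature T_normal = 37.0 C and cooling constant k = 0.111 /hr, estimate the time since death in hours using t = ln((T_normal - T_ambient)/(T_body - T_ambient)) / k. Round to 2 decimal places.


Using Newton's law of cooling:
t = ln((T_normal - T_ambient) / (T_body - T_ambient)) / k
T_normal - T_ambient = 17.2
T_body - T_ambient = 13.1
Ratio = 1.312977
ln(ratio) = 0.272297
t = 0.272297 / 0.111 = 2.45 hours

2.45


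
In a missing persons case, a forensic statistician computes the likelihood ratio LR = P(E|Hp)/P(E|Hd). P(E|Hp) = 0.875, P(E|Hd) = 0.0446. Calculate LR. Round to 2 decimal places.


Likelihood ratio calculation:
LR = P(E|Hp) / P(E|Hd)
LR = 0.875 / 0.0446
LR = 19.62

19.62


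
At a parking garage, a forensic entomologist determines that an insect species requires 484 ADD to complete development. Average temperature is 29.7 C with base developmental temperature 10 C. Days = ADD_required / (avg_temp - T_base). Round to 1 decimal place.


Insect development time:
Effective temperature = avg_temp - T_base = 29.7 - 10 = 19.7 C
Days = ADD / effective_temp = 484 / 19.7 = 24.6 days

24.6


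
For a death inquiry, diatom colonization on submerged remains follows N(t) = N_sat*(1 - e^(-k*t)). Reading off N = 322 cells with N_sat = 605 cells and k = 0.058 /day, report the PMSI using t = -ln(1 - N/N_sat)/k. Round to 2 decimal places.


PMSI from diatom colonization curve:
N / N_sat = 322 / 605 = 0.532231
1 - N/N_sat = 0.467769
ln(1 - N/N_sat) = -0.759781
t = -ln(1 - N/N_sat) / k = -(-0.759781) / 0.058 = 13.10 days

13.10


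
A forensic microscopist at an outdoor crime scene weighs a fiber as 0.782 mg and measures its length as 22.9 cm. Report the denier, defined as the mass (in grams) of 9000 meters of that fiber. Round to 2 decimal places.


Denier calculation:
Mass in grams = 0.782 mg / 1000 = 0.000782 g
Length in meters = 22.9 cm / 100 = 0.229 m
Linear density = mass / length = 0.000782 / 0.229 = 0.00341485 g/m
Denier = (g/m) * 9000 = 0.00341485 * 9000 = 30.73

30.73


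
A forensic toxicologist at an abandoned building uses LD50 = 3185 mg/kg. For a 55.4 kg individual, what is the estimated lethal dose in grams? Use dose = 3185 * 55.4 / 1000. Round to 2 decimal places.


Lethal dose calculation:
Lethal dose = LD50 * body_weight / 1000
= 3185 * 55.4 / 1000
= 176449 / 1000
= 176.45 g

176.45


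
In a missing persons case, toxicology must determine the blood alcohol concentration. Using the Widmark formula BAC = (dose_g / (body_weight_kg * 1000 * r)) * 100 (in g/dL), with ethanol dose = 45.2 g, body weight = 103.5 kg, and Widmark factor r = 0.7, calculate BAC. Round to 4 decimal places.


Applying the Widmark formula:
BAC = (dose_g / (body_wt * 1000 * r)) * 100
Denominator = 103.5 * 1000 * 0.7 = 72450
BAC = (45.2 / 72450) * 100
BAC = 0.0624 g/dL

0.0624


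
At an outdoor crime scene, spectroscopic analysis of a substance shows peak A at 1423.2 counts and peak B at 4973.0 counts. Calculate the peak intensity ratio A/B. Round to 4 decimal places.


Spectral peak ratio:
Peak A = 1423.2 counts
Peak B = 4973.0 counts
Ratio = 1423.2 / 4973.0 = 0.2862

0.2862


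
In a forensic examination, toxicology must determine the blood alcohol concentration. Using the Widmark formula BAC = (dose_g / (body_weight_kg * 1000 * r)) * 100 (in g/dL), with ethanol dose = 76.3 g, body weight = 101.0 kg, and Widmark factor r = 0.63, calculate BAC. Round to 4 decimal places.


Applying the Widmark formula:
BAC = (dose_g / (body_wt * 1000 * r)) * 100
Denominator = 101.0 * 1000 * 0.63 = 63630
BAC = (76.3 / 63630) * 100
BAC = 0.1199 g/dL

0.1199


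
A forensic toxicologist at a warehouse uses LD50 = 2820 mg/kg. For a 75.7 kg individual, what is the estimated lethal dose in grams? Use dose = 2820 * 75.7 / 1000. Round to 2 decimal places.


Lethal dose calculation:
Lethal dose = LD50 * body_weight / 1000
= 2820 * 75.7 / 1000
= 213474 / 1000
= 213.47 g

213.47


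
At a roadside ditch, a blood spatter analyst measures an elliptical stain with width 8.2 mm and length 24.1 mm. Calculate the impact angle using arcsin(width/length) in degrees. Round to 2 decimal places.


Blood spatter impact angle calculation:
width / length = 8.2 / 24.1 = 0.340249
angle = arcsin(0.340249)
angle = 19.89 degrees

19.89


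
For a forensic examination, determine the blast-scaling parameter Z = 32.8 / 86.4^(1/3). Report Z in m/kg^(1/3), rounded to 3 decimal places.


Scaled distance calculation:
W^(1/3) = 86.4^(1/3) = 4.420838
Z = R / W^(1/3) = 32.8 / 4.420838
Z = 7.419 m/kg^(1/3)

7.419


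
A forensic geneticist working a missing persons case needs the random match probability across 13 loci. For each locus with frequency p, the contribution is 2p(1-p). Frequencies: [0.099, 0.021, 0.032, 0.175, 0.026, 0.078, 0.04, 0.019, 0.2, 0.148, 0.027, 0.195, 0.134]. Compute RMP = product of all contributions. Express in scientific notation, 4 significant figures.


Computing RMP for 13 loci:
Locus 1: 2 * 0.099 * 0.901 = 0.178398
Locus 2: 2 * 0.021 * 0.979 = 0.041118
Locus 3: 2 * 0.032 * 0.968 = 0.061952
Locus 4: 2 * 0.175 * 0.825 = 0.28875
Locus 5: 2 * 0.026 * 0.974 = 0.050648
Locus 6: 2 * 0.078 * 0.922 = 0.143832
Locus 7: 2 * 0.04 * 0.96 = 0.0768
Locus 8: 2 * 0.019 * 0.981 = 0.037278
Locus 9: 2 * 0.2 * 0.8 = 0.32
Locus 10: 2 * 0.148 * 0.852 = 0.252192
Locus 11: 2 * 0.027 * 0.973 = 0.052542
Locus 12: 2 * 0.195 * 0.805 = 0.31395
Locus 13: 2 * 0.134 * 0.866 = 0.232088
RMP = 8.455e-13

8.455e-13


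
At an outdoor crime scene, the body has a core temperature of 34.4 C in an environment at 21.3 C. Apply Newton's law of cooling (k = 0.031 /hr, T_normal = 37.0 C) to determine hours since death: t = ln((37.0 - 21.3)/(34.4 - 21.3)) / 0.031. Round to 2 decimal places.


Using Newton's law of cooling:
t = ln((T_normal - T_ambient) / (T_body - T_ambient)) / k
T_normal - T_ambient = 15.7
T_body - T_ambient = 13.1
Ratio = 1.198473
ln(ratio) = 0.181048
t = 0.181048 / 0.031 = 5.84 hours

5.84


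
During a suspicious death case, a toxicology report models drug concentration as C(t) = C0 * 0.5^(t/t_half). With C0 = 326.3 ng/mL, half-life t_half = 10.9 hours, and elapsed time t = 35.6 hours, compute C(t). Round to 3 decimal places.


Drug concentration decay:
Number of half-lives = t / t_half = 35.6 / 10.9 = 3.266055
Decay factor = 0.5^3.266055 = 0.1039488
C(t) = 326.3 * 0.1039488 = 33.918 ng/mL

33.918


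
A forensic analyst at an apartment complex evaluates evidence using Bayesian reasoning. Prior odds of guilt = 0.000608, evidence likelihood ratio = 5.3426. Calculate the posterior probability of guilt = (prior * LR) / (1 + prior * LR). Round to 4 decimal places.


Bayesian evidence evaluation:
Posterior odds = prior_odds * LR = 0.000608 * 5.3426 = 0.003248301
Posterior probability = posterior_odds / (1 + posterior_odds)
= 0.003248301 / (1 + 0.003248301)
= 0.003248301 / 1.003248301
= 0.0032

0.0032


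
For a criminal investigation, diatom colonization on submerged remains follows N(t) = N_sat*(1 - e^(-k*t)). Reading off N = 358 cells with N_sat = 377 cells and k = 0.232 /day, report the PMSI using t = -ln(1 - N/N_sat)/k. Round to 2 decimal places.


PMSI from diatom colonization curve:
N / N_sat = 358 / 377 = 0.949602
1 - N/N_sat = 0.050398
ln(1 - N/N_sat) = -2.987804
t = -ln(1 - N/N_sat) / k = -(-2.987804) / 0.232 = 12.88 days

12.88


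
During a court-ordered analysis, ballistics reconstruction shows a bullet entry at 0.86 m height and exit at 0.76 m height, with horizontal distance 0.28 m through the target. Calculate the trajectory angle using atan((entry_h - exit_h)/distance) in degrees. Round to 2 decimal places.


Bullet trajectory angle:
Height difference = 0.86 - 0.76 = 0.1 m
angle = atan(0.1 / 0.28)
angle = atan(0.357143)
angle = 19.65 degrees

19.65


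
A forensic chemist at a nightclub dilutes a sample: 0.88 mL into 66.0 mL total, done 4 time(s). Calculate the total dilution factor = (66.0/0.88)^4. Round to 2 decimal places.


Dilution factor calculation:
Single dilution = V_total / V_sample = 66.0 / 0.88 ≈ 75
Number of dilutions = 4
Total DF = (66.0 / 0.88)^4 (full precision, rounded at the end) = 31640625.00

31640625.00


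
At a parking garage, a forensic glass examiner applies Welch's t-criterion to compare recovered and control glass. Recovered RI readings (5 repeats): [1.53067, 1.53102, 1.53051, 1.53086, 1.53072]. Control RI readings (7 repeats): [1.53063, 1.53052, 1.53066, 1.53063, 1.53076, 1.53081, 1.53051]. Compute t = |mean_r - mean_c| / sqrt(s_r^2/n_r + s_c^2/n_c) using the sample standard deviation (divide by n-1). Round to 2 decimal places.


Welch's t-criterion for glass RI comparison:
Recovered mean = sum / n_r = 7.65378 / 5 = 1.530756
Control mean = sum / n_c = 10.71452 / 7 = 1.5306457
Recovered sample variance s_r^2 = 3.743e-08
Control sample variance s_c^2 = 1.24952e-08
Welch SE (unpooled) = sqrt(s_r^2/n_r + s_c^2/n_c) = sqrt(7.486e-09 + 1.78503e-09) = sqrt(9.27103e-09) = 9.62862e-05
|mean_r - mean_c| = 0.000110286
t = 0.000110286 / 9.62862e-05 = 1.15

1.15


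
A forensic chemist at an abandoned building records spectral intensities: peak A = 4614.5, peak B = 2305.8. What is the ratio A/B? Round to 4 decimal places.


Spectral peak ratio:
Peak A = 4614.5 counts
Peak B = 2305.8 counts
Ratio = 4614.5 / 2305.8 = 2.0013

2.0013


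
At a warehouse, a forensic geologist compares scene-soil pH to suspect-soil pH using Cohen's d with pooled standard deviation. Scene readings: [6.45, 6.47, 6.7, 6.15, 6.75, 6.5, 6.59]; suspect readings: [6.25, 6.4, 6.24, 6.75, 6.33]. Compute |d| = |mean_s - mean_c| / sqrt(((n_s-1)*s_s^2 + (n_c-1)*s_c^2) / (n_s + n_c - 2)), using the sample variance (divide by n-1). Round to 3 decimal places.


Pooled-variance Cohen's d for soil pH comparison:
Scene mean = 45.61 / 7 = 6.515714
Suspect mean = 31.97 / 5 = 6.394
Scene sample variance s_s^2 = 0.039129
Suspect sample variance s_c^2 = 0.04383
Pooled variance = ((n_s-1)*s_s^2 + (n_c-1)*s_c^2) / (n_s + n_c - 2) = 0.041009
Pooled SD = sqrt(0.041009) = 0.202507
Mean difference = 0.121714
|d| = |0.121714| / 0.202507 = 0.601

0.601


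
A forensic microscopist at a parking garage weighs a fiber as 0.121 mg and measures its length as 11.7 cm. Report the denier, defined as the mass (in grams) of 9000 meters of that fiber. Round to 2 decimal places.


Denier calculation:
Mass in grams = 0.121 mg / 1000 = 0.000121 g
Length in meters = 11.7 cm / 100 = 0.117 m
Linear density = mass / length = 0.000121 / 0.117 = 0.00103419 g/m
Denier = (g/m) * 9000 = 0.00103419 * 9000 = 9.31

9.31


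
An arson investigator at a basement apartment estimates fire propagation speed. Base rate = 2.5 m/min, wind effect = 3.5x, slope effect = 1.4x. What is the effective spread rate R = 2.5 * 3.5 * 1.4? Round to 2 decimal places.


Fire spread rate calculation:
R = R0 * wind_factor * slope_factor
= 2.5 * 3.5 * 1.4
= 8.75 * 1.4
= 12.25 m/min

12.25


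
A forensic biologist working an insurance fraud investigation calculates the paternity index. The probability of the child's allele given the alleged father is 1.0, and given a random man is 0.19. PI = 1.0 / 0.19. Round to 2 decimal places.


Paternity Index calculation:
PI = P(allele|father) / P(allele|random)
PI = 1.0 / 0.19
PI = 5.26

5.26


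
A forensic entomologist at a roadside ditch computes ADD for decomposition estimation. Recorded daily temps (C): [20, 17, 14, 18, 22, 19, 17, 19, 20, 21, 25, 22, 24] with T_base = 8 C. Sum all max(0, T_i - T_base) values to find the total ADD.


Computing ADD day by day:
Day 1: max(0, 20 - 8) = 12
Day 2: max(0, 17 - 8) = 9
Day 3: max(0, 14 - 8) = 6
Day 4: max(0, 18 - 8) = 10
Day 5: max(0, 22 - 8) = 14
Day 6: max(0, 19 - 8) = 11
Day 7: max(0, 17 - 8) = 9
Day 8: max(0, 19 - 8) = 11
Day 9: max(0, 20 - 8) = 12
Day 10: max(0, 21 - 8) = 13
Day 11: max(0, 25 - 8) = 17
Day 12: max(0, 22 - 8) = 14
Day 13: max(0, 24 - 8) = 16
Total ADD = 154

154


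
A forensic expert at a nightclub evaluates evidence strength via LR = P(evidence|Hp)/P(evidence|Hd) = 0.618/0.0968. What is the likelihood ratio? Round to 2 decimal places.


Likelihood ratio calculation:
LR = P(E|Hp) / P(E|Hd)
LR = 0.618 / 0.0968
LR = 6.38

6.38


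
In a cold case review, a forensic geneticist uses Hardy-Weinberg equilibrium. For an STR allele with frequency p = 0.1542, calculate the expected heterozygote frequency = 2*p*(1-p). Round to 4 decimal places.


Hardy-Weinberg heterozygote frequency:
q = 1 - p = 1 - 0.1542 = 0.8458
2pq = 2 * 0.1542 * 0.8458 = 0.2608

0.2608


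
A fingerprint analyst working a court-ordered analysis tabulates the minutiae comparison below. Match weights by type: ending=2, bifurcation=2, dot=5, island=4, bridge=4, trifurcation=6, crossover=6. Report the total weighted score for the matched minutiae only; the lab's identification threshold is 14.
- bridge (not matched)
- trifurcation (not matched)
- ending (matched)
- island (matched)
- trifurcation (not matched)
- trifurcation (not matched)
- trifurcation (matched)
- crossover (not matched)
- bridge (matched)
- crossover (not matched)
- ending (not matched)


Weighted minutiae match score:
  bridge: not matched, +0
  trifurcation: not matched, +0
  ending: matched, +2 (running total 2)
  island: matched, +4 (running total 6)
  trifurcation: not matched, +0
  trifurcation: not matched, +0
  trifurcation: matched, +6 (running total 12)
  crossover: not matched, +0
  bridge: matched, +4 (running total 16)
  crossover: not matched, +0
  ending: not matched, +0
Total score = 16
Threshold = 14; verdict = identification

16


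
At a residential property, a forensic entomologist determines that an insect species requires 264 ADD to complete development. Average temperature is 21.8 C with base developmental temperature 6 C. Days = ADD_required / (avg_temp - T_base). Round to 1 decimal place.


Insect development time:
Effective temperature = avg_temp - T_base = 21.8 - 6 = 15.8 C
Days = ADD / effective_temp = 264 / 15.8 = 16.7 days

16.7


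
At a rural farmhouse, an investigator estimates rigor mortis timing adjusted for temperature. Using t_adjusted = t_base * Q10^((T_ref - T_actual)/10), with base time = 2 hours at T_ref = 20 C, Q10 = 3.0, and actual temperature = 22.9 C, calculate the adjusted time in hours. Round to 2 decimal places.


Rigor mortis time adjustment:
Exponent = (T_ref - T_actual) / 10 = (20 - 22.9) / 10 = -0.29
Q10 factor = 3.0^-0.29 = 0.72717
t_adjusted = 2 * 0.72717 = 1.45 hours

1.45


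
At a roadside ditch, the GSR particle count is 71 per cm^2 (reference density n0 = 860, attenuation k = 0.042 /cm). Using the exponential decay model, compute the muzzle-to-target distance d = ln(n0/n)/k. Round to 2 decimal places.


GSR distance calculation:
n0/n = 860 / 71 = 12.112676
ln(n0/n) = 2.494253
d = 2.494253 / 0.042 = 59.39 cm

59.39


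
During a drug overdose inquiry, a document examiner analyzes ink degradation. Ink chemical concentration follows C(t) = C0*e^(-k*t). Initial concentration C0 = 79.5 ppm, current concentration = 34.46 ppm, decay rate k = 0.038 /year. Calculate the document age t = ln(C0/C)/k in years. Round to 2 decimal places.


Document age estimation:
C0/C = 79.5 / 34.46 = 2.307023
ln(C0/C) = 0.835958
t = 0.835958 / 0.038 = 22.00 years

22.00


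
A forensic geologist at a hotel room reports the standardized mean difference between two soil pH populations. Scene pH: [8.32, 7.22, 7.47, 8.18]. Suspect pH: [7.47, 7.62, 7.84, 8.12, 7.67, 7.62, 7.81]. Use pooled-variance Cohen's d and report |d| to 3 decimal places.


Pooled-variance Cohen's d for soil pH comparison:
Scene mean = 31.19 / 4 = 7.7975
Suspect mean = 54.15 / 7 = 7.735714
Scene sample variance s_s^2 = 0.286692
Suspect sample variance s_c^2 = 0.044295
Pooled variance = ((n_s-1)*s_s^2 + (n_c-1)*s_c^2) / (n_s + n_c - 2) = 0.125094
Pooled SD = sqrt(0.125094) = 0.353686
Mean difference = 0.061786
|d| = |0.061786| / 0.353686 = 0.175

0.175


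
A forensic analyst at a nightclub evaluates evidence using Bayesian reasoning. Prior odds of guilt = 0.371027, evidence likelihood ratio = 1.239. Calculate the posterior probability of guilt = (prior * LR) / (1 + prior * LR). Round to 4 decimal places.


Bayesian evidence evaluation:
Posterior odds = prior_odds * LR = 0.371027 * 1.239 = 0.4597025
Posterior probability = posterior_odds / (1 + posterior_odds)
= 0.4597025 / (1 + 0.4597025)
= 0.4597025 / 1.4597025
= 0.3149

0.3149


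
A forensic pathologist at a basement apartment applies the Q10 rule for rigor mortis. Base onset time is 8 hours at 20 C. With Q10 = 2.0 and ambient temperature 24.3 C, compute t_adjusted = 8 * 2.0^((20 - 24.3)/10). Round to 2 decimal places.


Rigor mortis time adjustment:
Exponent = (T_ref - T_actual) / 10 = (20 - 24.3) / 10 = -0.43
Q10 factor = 2.0^-0.43 = 0.74226
t_adjusted = 8 * 0.74226 = 5.94 hours

5.94


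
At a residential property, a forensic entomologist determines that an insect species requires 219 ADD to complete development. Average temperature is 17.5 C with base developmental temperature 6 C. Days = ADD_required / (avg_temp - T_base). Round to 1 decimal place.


Insect development time:
Effective temperature = avg_temp - T_base = 17.5 - 6 = 11.5 C
Days = ADD / effective_temp = 219 / 11.5 = 19.0 days

19.0


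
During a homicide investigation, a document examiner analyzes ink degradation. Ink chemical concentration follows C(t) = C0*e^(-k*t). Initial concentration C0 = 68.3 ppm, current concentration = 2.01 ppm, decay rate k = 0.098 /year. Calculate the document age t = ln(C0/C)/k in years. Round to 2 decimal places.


Document age estimation:
C0/C = 68.3 / 2.01 = 33.9801
ln(C0/C) = 3.525775
t = 3.525775 / 0.098 = 35.98 years

35.98


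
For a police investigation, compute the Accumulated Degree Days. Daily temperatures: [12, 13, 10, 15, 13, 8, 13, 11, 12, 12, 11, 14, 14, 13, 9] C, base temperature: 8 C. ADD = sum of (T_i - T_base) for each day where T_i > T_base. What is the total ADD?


Computing ADD day by day:
Day 1: max(0, 12 - 8) = 4
Day 2: max(0, 13 - 8) = 5
Day 3: max(0, 10 - 8) = 2
Day 4: max(0, 15 - 8) = 7
Day 5: max(0, 13 - 8) = 5
Day 6: max(0, 8 - 8) = 0
Day 7: max(0, 13 - 8) = 5
Day 8: max(0, 11 - 8) = 3
Day 9: max(0, 12 - 8) = 4
Day 10: max(0, 12 - 8) = 4
Day 11: max(0, 11 - 8) = 3
Day 12: max(0, 14 - 8) = 6
Day 13: max(0, 14 - 8) = 6
Day 14: max(0, 13 - 8) = 5
Day 15: max(0, 9 - 8) = 1
Total ADD = 60

60


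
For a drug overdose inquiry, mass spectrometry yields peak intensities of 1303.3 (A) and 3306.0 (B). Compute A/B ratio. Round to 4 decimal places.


Spectral peak ratio:
Peak A = 1303.3 counts
Peak B = 3306.0 counts
Ratio = 1303.3 / 3306.0 = 0.3942

0.3942


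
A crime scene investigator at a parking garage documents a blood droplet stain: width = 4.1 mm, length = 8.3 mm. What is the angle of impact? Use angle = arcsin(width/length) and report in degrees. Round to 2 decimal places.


Blood spatter impact angle calculation:
width / length = 4.1 / 8.3 = 0.493976
angle = arcsin(0.493976)
angle = 29.60 degrees

29.60


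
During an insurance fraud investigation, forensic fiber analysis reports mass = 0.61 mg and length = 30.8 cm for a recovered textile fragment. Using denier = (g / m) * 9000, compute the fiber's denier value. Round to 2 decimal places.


Denier calculation:
Mass in grams = 0.61 mg / 1000 = 0.00061 g
Length in meters = 30.8 cm / 100 = 0.308 m
Linear density = mass / length = 0.00061 / 0.308 = 0.00198052 g/m
Denier = (g/m) * 9000 = 0.00198052 * 9000 = 17.82

17.82


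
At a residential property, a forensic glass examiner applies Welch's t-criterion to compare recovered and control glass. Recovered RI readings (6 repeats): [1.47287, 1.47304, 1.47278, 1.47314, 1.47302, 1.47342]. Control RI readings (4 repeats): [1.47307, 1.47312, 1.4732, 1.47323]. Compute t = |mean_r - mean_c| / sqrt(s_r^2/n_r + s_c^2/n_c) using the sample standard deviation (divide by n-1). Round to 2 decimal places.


Welch's t-criterion for glass RI comparison:
Recovered mean = sum / n_r = 8.83827 / 6 = 1.473045
Control mean = sum / n_c = 5.89262 / 4 = 1.473155
Recovered sample variance s_r^2 = 5.023e-08
Control sample variance s_c^2 = 5.36667e-09
Welch SE (unpooled) = sqrt(s_r^2/n_r + s_c^2/n_c) = sqrt(8.37167e-09 + 1.34167e-09) = sqrt(9.71334e-09) = 9.85563e-05
|mean_r - mean_c| = 0.00011
t = 0.00011 / 9.85563e-05 = 1.12

1.12


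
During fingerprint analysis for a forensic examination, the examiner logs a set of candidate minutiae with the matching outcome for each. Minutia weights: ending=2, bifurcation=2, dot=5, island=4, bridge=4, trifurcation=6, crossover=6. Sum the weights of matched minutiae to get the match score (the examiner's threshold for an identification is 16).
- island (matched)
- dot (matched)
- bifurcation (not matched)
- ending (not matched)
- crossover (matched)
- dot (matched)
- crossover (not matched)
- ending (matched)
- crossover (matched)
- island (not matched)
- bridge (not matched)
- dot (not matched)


Weighted minutiae match score:
  island: matched, +4 (running total 4)
  dot: matched, +5 (running total 9)
  bifurcation: not matched, +0
  ending: not matched, +0
  crossover: matched, +6 (running total 15)
  dot: matched, +5 (running total 20)
  crossover: not matched, +0
  ending: matched, +2 (running total 22)
  crossover: matched, +6 (running total 28)
  island: not matched, +0
  bridge: not matched, +0
  dot: not matched, +0
Total score = 28
Threshold = 16; verdict = identification

28


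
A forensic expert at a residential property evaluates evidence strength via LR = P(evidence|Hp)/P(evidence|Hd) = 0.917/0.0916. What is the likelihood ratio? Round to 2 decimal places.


Likelihood ratio calculation:
LR = P(E|Hp) / P(E|Hd)
LR = 0.917 / 0.0916
LR = 10.01

10.01


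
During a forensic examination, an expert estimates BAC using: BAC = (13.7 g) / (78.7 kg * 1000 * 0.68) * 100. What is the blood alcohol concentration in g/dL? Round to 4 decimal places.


Applying the Widmark formula:
BAC = (dose_g / (body_wt * 1000 * r)) * 100
Denominator = 78.7 * 1000 * 0.68 = 53516
BAC = (13.7 / 53516) * 100
BAC = 0.0256 g/dL

0.0256


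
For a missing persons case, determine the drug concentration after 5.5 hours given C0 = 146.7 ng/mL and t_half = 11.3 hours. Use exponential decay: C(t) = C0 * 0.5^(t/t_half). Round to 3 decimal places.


Drug concentration decay:
Number of half-lives = t / t_half = 5.5 / 11.3 = 0.486726
Decay factor = 0.5^0.486726 = 0.71364278
C(t) = 146.7 * 0.71364278 = 104.691 ng/mL

104.691


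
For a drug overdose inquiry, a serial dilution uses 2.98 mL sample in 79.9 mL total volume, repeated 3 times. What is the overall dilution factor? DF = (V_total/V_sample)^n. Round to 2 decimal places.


Dilution factor calculation:
Single dilution = V_total / V_sample = 79.9 / 2.98 ≈ 26.812081
Number of dilutions = 3
Total DF = (79.9 / 2.98)^3 (full precision, rounded at the end) = 19274.87

19274.87


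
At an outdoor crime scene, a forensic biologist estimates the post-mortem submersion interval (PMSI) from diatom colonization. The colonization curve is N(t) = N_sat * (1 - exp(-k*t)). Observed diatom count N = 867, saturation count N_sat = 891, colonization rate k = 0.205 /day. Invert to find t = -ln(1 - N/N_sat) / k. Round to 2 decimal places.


PMSI from diatom colonization curve:
N / N_sat = 867 / 891 = 0.973064
1 - N/N_sat = 0.026936
ln(1 - N/N_sat) = -3.614292
t = -ln(1 - N/N_sat) / k = -(-3.614292) / 0.205 = 17.63 days

17.63


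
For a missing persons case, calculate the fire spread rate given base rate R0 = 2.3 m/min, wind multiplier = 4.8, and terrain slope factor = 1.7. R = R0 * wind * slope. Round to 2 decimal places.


Fire spread rate calculation:
R = R0 * wind_factor * slope_factor
= 2.3 * 4.8 * 1.7
= 11.04 * 1.7
= 18.77 m/min

18.77


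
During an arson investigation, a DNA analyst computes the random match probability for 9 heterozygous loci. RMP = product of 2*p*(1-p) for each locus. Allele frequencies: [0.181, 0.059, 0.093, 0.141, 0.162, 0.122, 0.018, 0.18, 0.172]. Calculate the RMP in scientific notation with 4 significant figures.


Computing RMP for 9 loci:
Locus 1: 2 * 0.181 * 0.819 = 0.296478
Locus 2: 2 * 0.059 * 0.941 = 0.111038
Locus 3: 2 * 0.093 * 0.907 = 0.168702
Locus 4: 2 * 0.141 * 0.859 = 0.242238
Locus 5: 2 * 0.162 * 0.838 = 0.271512
Locus 6: 2 * 0.122 * 0.878 = 0.214232
Locus 7: 2 * 0.018 * 0.982 = 0.035352
Locus 8: 2 * 0.18 * 0.82 = 0.2952
Locus 9: 2 * 0.172 * 0.828 = 0.284832
RMP = 2.326e-07

2.326e-07


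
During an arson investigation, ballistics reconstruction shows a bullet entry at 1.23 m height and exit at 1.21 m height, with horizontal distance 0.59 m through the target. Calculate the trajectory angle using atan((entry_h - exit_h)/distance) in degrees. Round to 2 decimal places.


Bullet trajectory angle:
Height difference = 1.23 - 1.21 = 0.02 m
angle = atan(0.02 / 0.59)
angle = atan(0.033898)
angle = 1.94 degrees

1.94


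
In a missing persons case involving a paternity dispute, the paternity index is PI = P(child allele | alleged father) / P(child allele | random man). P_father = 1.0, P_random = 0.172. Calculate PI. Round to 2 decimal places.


Paternity Index calculation:
PI = P(allele|father) / P(allele|random)
PI = 1.0 / 0.172
PI = 5.81

5.81


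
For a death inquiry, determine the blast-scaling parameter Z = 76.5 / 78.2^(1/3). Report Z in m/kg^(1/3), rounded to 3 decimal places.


Scaled distance calculation:
W^(1/3) = 78.2^(1/3) = 4.276307
Z = R / W^(1/3) = 76.5 / 4.276307
Z = 17.889 m/kg^(1/3)

17.889


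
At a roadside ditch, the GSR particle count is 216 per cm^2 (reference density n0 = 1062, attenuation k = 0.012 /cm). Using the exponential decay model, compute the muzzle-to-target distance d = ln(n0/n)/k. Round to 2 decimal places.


GSR distance calculation:
n0/n = 1062 / 216 = 4.916667
ln(n0/n) = 1.592631
d = 1.592631 / 0.012 = 132.72 cm

132.72


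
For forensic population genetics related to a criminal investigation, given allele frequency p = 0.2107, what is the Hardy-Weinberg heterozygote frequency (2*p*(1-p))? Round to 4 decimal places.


Hardy-Weinberg heterozygote frequency:
q = 1 - p = 1 - 0.2107 = 0.7893
2pq = 2 * 0.2107 * 0.7893 = 0.3326

0.3326


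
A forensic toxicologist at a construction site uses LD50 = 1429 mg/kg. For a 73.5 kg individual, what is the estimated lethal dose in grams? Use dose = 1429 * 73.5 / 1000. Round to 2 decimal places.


Lethal dose calculation:
Lethal dose = LD50 * body_weight / 1000
= 1429 * 73.5 / 1000
= 105031.5 / 1000
= 105.03 g

105.03


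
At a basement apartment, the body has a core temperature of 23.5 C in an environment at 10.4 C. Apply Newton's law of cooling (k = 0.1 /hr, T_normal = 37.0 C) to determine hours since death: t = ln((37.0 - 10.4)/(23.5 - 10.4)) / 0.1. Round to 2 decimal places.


Using Newton's law of cooling:
t = ln((T_normal - T_ambient) / (T_body - T_ambient)) / k
T_normal - T_ambient = 26.6
T_body - T_ambient = 13.1
Ratio = 2.030534
ln(ratio) = 0.708299
t = 0.708299 / 0.1 = 7.08 hours

7.08


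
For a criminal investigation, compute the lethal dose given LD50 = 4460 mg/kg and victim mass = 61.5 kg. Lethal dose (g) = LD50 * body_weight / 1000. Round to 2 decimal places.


Lethal dose calculation:
Lethal dose = LD50 * body_weight / 1000
= 4460 * 61.5 / 1000
= 274290 / 1000
= 274.29 g

274.29


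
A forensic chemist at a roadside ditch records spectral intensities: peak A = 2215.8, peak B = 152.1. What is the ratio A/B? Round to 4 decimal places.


Spectral peak ratio:
Peak A = 2215.8 counts
Peak B = 152.1 counts
Ratio = 2215.8 / 152.1 = 14.5680

14.5680


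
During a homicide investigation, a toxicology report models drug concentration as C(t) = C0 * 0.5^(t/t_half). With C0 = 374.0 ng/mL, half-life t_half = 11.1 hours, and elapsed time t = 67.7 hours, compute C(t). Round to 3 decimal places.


Drug concentration decay:
Number of half-lives = t / t_half = 67.7 / 11.1 = 6.099099
Decay factor = 0.5^6.099099 = 0.01458775
C(t) = 374.0 * 0.01458775 = 5.456 ng/mL

5.456


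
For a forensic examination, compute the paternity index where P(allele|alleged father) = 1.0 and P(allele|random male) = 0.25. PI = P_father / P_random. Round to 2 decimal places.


Paternity Index calculation:
PI = P(allele|father) / P(allele|random)
PI = 1.0 / 0.25
PI = 4.00

4.00


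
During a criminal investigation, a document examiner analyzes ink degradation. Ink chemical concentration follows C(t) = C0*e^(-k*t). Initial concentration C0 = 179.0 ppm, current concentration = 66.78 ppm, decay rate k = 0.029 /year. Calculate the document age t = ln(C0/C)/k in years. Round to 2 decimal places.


Document age estimation:
C0/C = 179.0 / 66.78 = 2.680443
ln(C0/C) = 0.985982
t = 0.985982 / 0.029 = 34.00 years

34.00


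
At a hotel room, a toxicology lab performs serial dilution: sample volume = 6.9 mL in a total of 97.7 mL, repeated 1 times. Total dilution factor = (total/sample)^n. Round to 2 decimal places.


Dilution factor calculation:
Single dilution = V_total / V_sample = 97.7 / 6.9 ≈ 14.15942
Number of dilutions = 1
Total DF = (97.7 / 6.9)^1 (full precision, rounded at the end) = 14.16

14.16


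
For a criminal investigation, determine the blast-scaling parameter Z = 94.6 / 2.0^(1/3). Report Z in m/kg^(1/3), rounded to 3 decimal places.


Scaled distance calculation:
W^(1/3) = 2.0^(1/3) = 1.259921
Z = R / W^(1/3) = 94.6 / 1.259921
Z = 75.084 m/kg^(1/3)

75.084


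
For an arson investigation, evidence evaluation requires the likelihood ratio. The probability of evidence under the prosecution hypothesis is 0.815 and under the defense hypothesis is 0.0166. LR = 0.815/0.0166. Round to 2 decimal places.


Likelihood ratio calculation:
LR = P(E|Hp) / P(E|Hd)
LR = 0.815 / 0.0166
LR = 49.10

49.10


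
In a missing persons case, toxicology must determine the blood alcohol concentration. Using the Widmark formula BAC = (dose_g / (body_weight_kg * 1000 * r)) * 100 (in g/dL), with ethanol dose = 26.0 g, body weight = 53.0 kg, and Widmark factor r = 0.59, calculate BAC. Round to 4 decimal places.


Applying the Widmark formula:
BAC = (dose_g / (body_wt * 1000 * r)) * 100
Denominator = 53.0 * 1000 * 0.59 = 31270
BAC = (26.0 / 31270) * 100
BAC = 0.0831 g/dL

0.0831


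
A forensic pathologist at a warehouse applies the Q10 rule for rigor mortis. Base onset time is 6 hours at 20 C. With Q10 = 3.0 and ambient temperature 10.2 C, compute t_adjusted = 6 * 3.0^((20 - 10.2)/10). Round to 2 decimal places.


Rigor mortis time adjustment:
Exponent = (T_ref - T_actual) / 10 = (20 - 10.2) / 10 = 0.98
Q10 factor = 3.0^0.98 = 2.9348
t_adjusted = 6 * 2.9348 = 17.61 hours

17.61


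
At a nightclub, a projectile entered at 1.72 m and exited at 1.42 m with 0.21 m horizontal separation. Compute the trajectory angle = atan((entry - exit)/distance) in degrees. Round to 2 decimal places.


Bullet trajectory angle:
Height difference = 1.72 - 1.42 = 0.3 m
angle = atan(0.3 / 0.21)
angle = atan(1.428571)
angle = 55.01 degrees

55.01


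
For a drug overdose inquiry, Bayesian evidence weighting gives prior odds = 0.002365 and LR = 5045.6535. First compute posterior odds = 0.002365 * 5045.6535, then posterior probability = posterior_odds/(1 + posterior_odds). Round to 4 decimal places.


Bayesian evidence evaluation:
Posterior odds = prior_odds * LR = 0.002365 * 5045.6535 = 11.93297
Posterior probability = posterior_odds / (1 + posterior_odds)
= 11.93297 / (1 + 11.93297)
= 11.93297 / 12.93297
= 0.9227

0.9227


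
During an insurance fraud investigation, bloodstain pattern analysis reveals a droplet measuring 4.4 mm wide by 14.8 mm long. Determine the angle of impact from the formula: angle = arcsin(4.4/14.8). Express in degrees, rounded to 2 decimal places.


Blood spatter impact angle calculation:
width / length = 4.4 / 14.8 = 0.297297
angle = arcsin(0.297297)
angle = 17.30 degrees

17.30


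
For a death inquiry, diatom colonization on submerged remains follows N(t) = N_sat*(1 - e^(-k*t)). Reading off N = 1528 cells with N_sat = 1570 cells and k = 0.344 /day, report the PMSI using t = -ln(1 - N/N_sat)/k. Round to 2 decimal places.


PMSI from diatom colonization curve:
N / N_sat = 1528 / 1570 = 0.973248
1 - N/N_sat = 0.026752
ln(1 - N/N_sat) = -3.621146
t = -ln(1 - N/N_sat) / k = -(-3.621146) / 0.344 = 10.53 days

10.53


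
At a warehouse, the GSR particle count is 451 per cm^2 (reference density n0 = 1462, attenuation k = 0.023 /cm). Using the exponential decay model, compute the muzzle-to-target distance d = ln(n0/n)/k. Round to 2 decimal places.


GSR distance calculation:
n0/n = 1462 / 451 = 3.241685
ln(n0/n) = 1.176093
d = 1.176093 / 0.023 = 51.13 cm

51.13


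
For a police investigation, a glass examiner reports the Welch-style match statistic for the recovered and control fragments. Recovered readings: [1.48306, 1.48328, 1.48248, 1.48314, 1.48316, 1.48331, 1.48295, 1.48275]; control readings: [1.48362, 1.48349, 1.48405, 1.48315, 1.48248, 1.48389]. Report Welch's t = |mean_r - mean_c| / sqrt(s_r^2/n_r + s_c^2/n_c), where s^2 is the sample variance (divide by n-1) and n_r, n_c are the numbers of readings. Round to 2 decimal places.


Welch's t-criterion for glass RI comparison:
Recovered mean = sum / n_r = 11.86413 / 8 = 1.4830162
Control mean = sum / n_c = 8.90068 / 6 = 1.4834467
Recovered sample variance s_r^2 = 7.95125e-08
Control sample variance s_c^2 = 3.22987e-07
Welch SE (unpooled) = sqrt(s_r^2/n_r + s_c^2/n_c) = sqrt(9.93906e-09 + 5.38311e-08) = sqrt(6.37702e-08) = 0.000252528
|mean_r - mean_c| = 0.000430417
t = 0.000430417 / 0.000252528 = 1.70

1.70


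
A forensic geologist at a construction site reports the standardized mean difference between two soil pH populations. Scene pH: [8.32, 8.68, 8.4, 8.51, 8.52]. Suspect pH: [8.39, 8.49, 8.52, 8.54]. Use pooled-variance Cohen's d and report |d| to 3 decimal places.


Pooled-variance Cohen's d for soil pH comparison:
Scene mean = 42.43 / 5 = 8.486
Suspect mean = 33.94 / 4 = 8.485
Scene sample variance s_s^2 = 0.01858
Suspect sample variance s_c^2 = 0.004433
Pooled variance = ((n_s-1)*s_s^2 + (n_c-1)*s_c^2) / (n_s + n_c - 2) = 0.012517
Pooled SD = sqrt(0.012517) = 0.111879
Mean difference = 0.001
|d| = |0.001| / 0.111879 = 0.009

0.009


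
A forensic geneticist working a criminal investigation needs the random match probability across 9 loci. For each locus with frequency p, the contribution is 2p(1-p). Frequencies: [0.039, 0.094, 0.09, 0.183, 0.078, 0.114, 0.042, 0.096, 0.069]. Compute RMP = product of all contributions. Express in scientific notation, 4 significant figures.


Computing RMP for 9 loci:
Locus 1: 2 * 0.039 * 0.961 = 0.074958
Locus 2: 2 * 0.094 * 0.906 = 0.170328
Locus 3: 2 * 0.09 * 0.91 = 0.1638
Locus 4: 2 * 0.183 * 0.817 = 0.299022
Locus 5: 2 * 0.078 * 0.922 = 0.143832
Locus 6: 2 * 0.114 * 0.886 = 0.202008
Locus 7: 2 * 0.042 * 0.958 = 0.080472
Locus 8: 2 * 0.096 * 0.904 = 0.173568
Locus 9: 2 * 0.069 * 0.931 = 0.128478
RMP = 3.261e-08

3.261e-08
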